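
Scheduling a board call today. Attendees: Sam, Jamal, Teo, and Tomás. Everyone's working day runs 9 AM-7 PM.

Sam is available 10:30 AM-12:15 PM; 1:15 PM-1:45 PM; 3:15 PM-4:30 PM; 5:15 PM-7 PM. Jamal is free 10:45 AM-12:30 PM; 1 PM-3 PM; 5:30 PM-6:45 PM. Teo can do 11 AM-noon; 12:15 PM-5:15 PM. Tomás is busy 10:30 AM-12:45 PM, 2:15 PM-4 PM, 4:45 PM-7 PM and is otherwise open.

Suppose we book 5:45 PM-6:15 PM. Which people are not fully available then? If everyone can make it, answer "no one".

Sam free: 10:30-12:15, 13:15-13:45, 15:15-16:30, 17:15-19:00.
Jamal free: 10:45-12:30, 13:00-15:00, 17:30-18:45.
Teo free: 11:00-12:00, 12:15-17:15.
Tomás free: 09:00-10:30, 12:45-14:15, 16:00-16:45 (invert busy blocks within the working day).
Sam: free for 17:45-18:15. Jamal: free for 17:45-18:15. Teo: not fully free for 17:45-18:15. Tomás: not fully free for 17:45-18:15.

Teo, Tomás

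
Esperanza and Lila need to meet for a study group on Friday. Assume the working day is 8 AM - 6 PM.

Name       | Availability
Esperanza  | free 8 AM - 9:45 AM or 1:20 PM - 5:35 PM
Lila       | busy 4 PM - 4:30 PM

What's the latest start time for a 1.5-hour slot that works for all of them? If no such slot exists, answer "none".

14:30

Esperanza free: 08:00-09:45, 13:20-17:35.
Lila free: 08:00-16:00, 16:30-18:00 (invert busy blocks within the working day).
Esperanza ∩ Lila: 08:00-09:45, 13:20-16:00, 16:30-17:35.
The last common window of at least 90 minutes is 13:20-16:00; a 90-minute meeting can start as late as 14:30 and still end by 16:00.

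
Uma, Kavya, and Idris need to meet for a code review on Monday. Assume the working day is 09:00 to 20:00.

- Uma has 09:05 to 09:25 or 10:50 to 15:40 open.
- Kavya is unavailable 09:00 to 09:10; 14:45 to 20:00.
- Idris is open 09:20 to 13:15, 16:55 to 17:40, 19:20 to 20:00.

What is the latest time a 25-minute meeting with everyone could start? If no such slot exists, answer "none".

12:50

Uma free: 09:05-09:25, 10:50-15:40.
Kavya free: 09:10-14:45 (invert busy blocks within the working day).
Idris free: 09:20-13:15, 16:55-17:40, 19:20-20:00.
Uma ∩ Kavya: 09:10-09:25, 10:50-14:45.
Uma ∩ Kavya ∩ Idris: 09:20-09:25, 10:50-13:15.
Those are the intersection windows.
The last common window of at least 25 minutes is 10:50-13:15; a 25-minute meeting can start as late as 12:50 and still end by 13:15.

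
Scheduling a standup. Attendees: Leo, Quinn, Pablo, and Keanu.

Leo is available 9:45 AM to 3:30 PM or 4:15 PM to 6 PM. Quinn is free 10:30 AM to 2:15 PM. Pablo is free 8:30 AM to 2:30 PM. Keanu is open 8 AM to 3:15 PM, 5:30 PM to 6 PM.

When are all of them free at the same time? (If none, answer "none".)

Leo ∩ Quinn: 10:30-14:15.
Leo ∩ Quinn ∩ Pablo: 10:30-14:15.
Leo ∩ Quinn ∩ Pablo ∩ Keanu: 10:30-14:15.

10:30-14:15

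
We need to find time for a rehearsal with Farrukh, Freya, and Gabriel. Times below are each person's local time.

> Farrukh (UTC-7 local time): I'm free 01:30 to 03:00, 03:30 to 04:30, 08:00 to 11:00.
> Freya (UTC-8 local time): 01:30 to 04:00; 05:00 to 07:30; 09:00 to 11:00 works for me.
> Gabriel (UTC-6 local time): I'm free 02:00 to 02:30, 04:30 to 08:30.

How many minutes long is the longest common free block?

Farrukh in UTC: 08:30-10:00, 10:30-11:30, 15:00-18:00 (add 7h to convert from UTC-7).
Freya in UTC: 09:30-12:00, 13:00-15:30, 17:00-19:00 (add 8h to convert from UTC-8).
Gabriel in UTC: 08:00-08:30, 10:30-14:30 (add 6h to convert from UTC-6).
Farrukh ∩ Freya: 09:30-10:00, 10:30-11:30, 15:00-15:30, 17:00-18:00.
Farrukh ∩ Freya ∩ Gabriel: 10:30-11:30.
The longest is 10:30-11:30 at 60 minutes.

60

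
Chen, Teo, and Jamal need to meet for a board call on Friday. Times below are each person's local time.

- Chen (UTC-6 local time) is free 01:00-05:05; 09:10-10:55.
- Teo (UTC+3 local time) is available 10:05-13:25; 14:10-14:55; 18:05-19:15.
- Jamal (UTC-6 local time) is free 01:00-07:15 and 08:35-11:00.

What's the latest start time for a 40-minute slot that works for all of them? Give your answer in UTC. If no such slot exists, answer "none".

15:35

Chen in UTC: 07:00-11:05, 15:10-16:55 (add 6h to convert from UTC-6).
Teo in UTC: 07:05-10:25, 11:10-11:55, 15:05-16:15 (subtract 3h to convert from UTC+3).
Jamal in UTC: 07:00-13:15, 14:35-17:00 (add 6h to convert from UTC-6).
Chen ∩ Teo: 07:05-10:25, 15:10-16:15.
Chen ∩ Teo ∩ Jamal: 07:05-10:25, 15:10-16:15.
The last common window of at least 40 minutes is 15:10-16:15; a 40-minute meeting can start as late as 15:35 and still end by 16:15.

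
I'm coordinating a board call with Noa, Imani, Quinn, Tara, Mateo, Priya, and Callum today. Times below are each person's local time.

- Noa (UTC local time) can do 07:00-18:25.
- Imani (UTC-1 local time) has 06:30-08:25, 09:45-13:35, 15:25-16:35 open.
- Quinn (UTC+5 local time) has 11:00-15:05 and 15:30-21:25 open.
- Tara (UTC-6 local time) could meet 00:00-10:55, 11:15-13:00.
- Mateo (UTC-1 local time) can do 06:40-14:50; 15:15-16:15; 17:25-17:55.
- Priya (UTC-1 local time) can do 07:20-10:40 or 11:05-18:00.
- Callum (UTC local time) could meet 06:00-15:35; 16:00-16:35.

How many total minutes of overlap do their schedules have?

270

Noa in UTC: 07:00-18:25.
Imani in UTC: 07:30-09:25, 10:45-14:35, 16:25-17:35 (add 1h to convert from UTC-1).
Quinn in UTC: 06:00-10:05, 10:30-16:25 (subtract 5h to convert from UTC+5).
Tara in UTC: 06:00-16:55, 17:15-19:00 (add 6h to convert from UTC-6).
Mateo in UTC: 07:40-15:50, 16:15-17:15, 18:25-18:55 (add 1h to convert from UTC-1).
Priya in UTC: 08:20-11:40, 12:05-19:00 (add 1h to convert from UTC-1).
Callum in UTC: 06:00-15:35, 16:00-16:35.
Noa ∩ Imani: 07:30-09:25, 10:45-14:35, 16:25-17:35.
Noa ∩ Imani ∩ Quinn: 07:30-09:25, 10:45-14:35.
Noa ∩ Imani ∩ Quinn ∩ Tara: 07:30-09:25, 10:45-14:35.
Noa ∩ Imani ∩ Quinn ∩ Tara ∩ Mateo: 07:40-09:25, 10:45-14:35.
Noa ∩ Imani ∩ Quinn ∩ Tara ∩ Mateo ∩ Priya: 08:20-09:25, 10:45-11:40, 12:05-14:35.
Noa ∩ Imani ∩ Quinn ∩ Tara ∩ Mateo ∩ Priya ∩ Callum: 08:20-09:25, 10:45-11:40, 12:05-14:35.
Those are the intersection windows.
Summing the common windows: 65 + 55 + 150 = 270 minutes.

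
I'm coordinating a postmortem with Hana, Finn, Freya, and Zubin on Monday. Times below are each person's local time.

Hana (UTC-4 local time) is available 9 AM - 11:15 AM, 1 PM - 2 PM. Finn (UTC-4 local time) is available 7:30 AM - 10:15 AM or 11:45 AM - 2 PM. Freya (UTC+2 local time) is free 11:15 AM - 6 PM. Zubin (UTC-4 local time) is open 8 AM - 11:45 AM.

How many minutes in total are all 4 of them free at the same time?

Hana in UTC: 13:00-15:15, 17:00-18:00 (add 4h to convert from UTC-4).
Finn in UTC: 11:30-14:15, 15:45-18:00 (add 4h to convert from UTC-4).
Freya in UTC: 09:15-16:00 (subtract 2h to convert from UTC+2).
Zubin in UTC: 12:00-15:45 (add 4h to convert from UTC-4).
Hana ∩ Finn: 13:00-14:15, 17:00-18:00.
Hana ∩ Finn ∩ Freya: 13:00-14:15.
Hana ∩ Finn ∩ Freya ∩ Zubin: 13:00-14:15.
That's a single block of 75 minutes.

75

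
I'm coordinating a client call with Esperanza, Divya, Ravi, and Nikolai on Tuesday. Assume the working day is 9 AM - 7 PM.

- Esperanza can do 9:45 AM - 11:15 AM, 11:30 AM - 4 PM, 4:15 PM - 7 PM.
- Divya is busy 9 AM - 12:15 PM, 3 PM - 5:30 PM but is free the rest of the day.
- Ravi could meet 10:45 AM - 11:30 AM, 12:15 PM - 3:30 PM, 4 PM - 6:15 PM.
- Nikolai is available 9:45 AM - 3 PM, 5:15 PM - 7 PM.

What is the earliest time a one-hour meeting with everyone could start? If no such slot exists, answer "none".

12:15

Esperanza free: 09:45-11:15, 11:30-16:00, 16:15-19:00.
Divya free: 12:15-15:00, 17:30-19:00 (invert busy blocks within the working day).
Ravi free: 10:45-11:30, 12:15-15:30, 16:00-18:15.
Nikolai free: 09:45-15:00, 17:15-19:00.
Esperanza ∩ Divya: 12:15-15:00, 17:30-19:00.
Esperanza ∩ Divya ∩ Ravi: 12:15-15:00, 17:30-18:15.
Esperanza ∩ Divya ∩ Ravi ∩ Nikolai: 12:15-15:00, 17:30-18:15.
The first common window of at least 60 minutes is 12:15-15:00, so the earliest start is 12:15.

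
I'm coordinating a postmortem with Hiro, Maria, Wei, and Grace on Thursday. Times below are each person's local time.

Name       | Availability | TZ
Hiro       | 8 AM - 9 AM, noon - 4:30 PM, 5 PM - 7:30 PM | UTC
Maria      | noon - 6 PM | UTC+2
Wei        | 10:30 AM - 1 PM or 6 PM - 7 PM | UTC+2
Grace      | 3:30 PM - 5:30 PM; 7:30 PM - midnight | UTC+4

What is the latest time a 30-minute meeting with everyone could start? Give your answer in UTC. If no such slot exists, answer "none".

Hiro in UTC: 08:00-09:00, 12:00-16:30, 17:00-19:30.
Maria in UTC: 10:00-16:00 (subtract 2h to convert from UTC+2).
Wei in UTC: 08:30-11:00, 16:00-17:00 (subtract 2h to convert from UTC+2).
Grace in UTC: 11:30-13:30, 15:30-20:00 (subtract 4h to convert from UTC+4).
Hiro ∩ Maria: 12:00-16:00.
Hiro ∩ Maria ∩ Wei: ∅.
Hiro ∩ Maria ∩ Wei ∩ Grace: ∅.
There is no time when everyone is free.
No common window is at least 30 minutes long.

none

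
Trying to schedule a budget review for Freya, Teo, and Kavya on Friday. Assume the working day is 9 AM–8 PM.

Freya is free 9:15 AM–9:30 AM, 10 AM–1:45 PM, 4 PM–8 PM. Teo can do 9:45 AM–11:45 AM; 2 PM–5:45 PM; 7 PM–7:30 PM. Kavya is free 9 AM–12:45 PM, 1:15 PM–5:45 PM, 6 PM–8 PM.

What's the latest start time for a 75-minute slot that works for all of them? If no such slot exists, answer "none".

16:30

Freya ∩ Teo: 10:00-11:45, 16:00-17:45, 19:00-19:30.
Freya ∩ Teo ∩ Kavya: 10:00-11:45, 16:00-17:45, 19:00-19:30.
So the common availability across everyone is 10:00-11:45, 16:00-17:45, 19:00-19:30.
The last common window of at least 75 minutes is 16:00-17:45; a 75-minute meeting can start as late as 16:30 and still end by 17:45.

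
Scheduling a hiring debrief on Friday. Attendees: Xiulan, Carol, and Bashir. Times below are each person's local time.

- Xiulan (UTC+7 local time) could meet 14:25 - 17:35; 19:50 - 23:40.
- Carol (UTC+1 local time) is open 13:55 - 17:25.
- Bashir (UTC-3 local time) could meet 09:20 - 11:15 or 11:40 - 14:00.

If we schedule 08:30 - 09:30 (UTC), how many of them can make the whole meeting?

1

Xiulan in UTC: 07:25-10:35, 12:50-16:40 (subtract 7h to convert from UTC+7).
Carol in UTC: 12:55-16:25 (subtract 1h to convert from UTC+1).
Bashir in UTC: 12:20-14:15, 14:40-17:00 (add 3h to convert from UTC-3).
Xiulan can make the full 08:30-09:30 slot — that's 1.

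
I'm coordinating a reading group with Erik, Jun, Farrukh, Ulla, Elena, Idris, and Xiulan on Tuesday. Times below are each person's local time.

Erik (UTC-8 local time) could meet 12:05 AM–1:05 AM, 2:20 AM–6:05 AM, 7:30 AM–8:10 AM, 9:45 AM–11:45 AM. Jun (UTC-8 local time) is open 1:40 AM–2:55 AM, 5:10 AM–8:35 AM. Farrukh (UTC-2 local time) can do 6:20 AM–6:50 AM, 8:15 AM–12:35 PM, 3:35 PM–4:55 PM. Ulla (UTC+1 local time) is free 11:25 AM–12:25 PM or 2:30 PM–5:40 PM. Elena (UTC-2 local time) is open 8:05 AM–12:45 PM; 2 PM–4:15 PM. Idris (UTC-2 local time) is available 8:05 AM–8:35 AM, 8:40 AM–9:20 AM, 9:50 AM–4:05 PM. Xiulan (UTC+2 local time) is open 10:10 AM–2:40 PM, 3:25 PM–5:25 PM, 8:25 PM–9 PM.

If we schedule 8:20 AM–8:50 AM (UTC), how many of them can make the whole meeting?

Erik in UTC: 08:05-09:05, 10:20-14:05, 15:30-16:10, 17:45-19:45 (add 8h to convert from UTC-8).
Jun in UTC: 09:40-10:55, 13:10-16:35 (add 8h to convert from UTC-8).
Farrukh in UTC: 08:20-08:50, 10:15-14:35, 17:35-18:55 (add 2h to convert from UTC-2).
Ulla in UTC: 10:25-11:25, 13:30-16:40 (subtract 1h to convert from UTC+1).
Elena in UTC: 10:05-14:45, 16:00-18:15 (add 2h to convert from UTC-2).
Idris in UTC: 10:05-10:35, 10:40-11:20, 11:50-18:05 (add 2h to convert from UTC-2).
Xiulan in UTC: 08:10-12:40, 13:25-15:25, 18:25-19:00 (subtract 2h to convert from UTC+2).
Erik, Farrukh, and Xiulan can make the full 08:20-08:50 slot — that's 3.

3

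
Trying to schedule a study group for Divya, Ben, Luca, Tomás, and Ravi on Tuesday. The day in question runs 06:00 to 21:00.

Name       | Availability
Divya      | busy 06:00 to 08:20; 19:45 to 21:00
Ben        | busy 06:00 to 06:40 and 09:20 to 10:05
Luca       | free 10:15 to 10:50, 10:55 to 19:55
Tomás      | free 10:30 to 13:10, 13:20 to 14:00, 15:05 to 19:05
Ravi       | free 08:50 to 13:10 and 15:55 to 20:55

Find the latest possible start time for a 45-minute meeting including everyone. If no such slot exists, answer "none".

Divya free: 08:20-19:45 (invert busy blocks within the working day).
Ben free: 06:40-09:20, 10:05-21:00 (invert busy blocks within the working day).
Luca free: 10:15-10:50, 10:55-19:55.
Tomás free: 10:30-13:10, 13:20-14:00, 15:05-19:05.
Ravi free: 08:50-13:10, 15:55-20:55.
Divya ∩ Ben: 08:20-09:20, 10:05-19:45.
Divya ∩ Ben ∩ Luca: 10:15-10:50, 10:55-19:45.
Divya ∩ Ben ∩ Luca ∩ Tomás: 10:30-10:50, 10:55-13:10, 13:20-14:00, 15:05-19:05.
Divya ∩ Ben ∩ Luca ∩ Tomás ∩ Ravi: 10:30-10:50, 10:55-13:10, 15:55-19:05.
The last common window of at least 45 minutes is 15:55-19:05; a 45-minute meeting can start as late as 18:20 and still end by 19:05.

18:20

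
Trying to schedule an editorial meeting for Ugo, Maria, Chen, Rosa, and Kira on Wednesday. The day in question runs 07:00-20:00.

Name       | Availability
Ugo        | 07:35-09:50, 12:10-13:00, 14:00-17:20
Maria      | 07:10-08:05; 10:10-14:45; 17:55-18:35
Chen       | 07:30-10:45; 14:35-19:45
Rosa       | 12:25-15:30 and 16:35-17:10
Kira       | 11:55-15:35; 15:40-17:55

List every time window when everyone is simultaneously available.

Ugo ∩ Maria: 07:35-08:05, 12:10-13:00, 14:00-14:45.
Ugo ∩ Maria ∩ Chen: 07:35-08:05, 14:35-14:45.
Ugo ∩ Maria ∩ Chen ∩ Rosa: 14:35-14:45.
Ugo ∩ Maria ∩ Chen ∩ Rosa ∩ Kira: 14:35-14:45.
Those are the intersection windows.

14:35-14:45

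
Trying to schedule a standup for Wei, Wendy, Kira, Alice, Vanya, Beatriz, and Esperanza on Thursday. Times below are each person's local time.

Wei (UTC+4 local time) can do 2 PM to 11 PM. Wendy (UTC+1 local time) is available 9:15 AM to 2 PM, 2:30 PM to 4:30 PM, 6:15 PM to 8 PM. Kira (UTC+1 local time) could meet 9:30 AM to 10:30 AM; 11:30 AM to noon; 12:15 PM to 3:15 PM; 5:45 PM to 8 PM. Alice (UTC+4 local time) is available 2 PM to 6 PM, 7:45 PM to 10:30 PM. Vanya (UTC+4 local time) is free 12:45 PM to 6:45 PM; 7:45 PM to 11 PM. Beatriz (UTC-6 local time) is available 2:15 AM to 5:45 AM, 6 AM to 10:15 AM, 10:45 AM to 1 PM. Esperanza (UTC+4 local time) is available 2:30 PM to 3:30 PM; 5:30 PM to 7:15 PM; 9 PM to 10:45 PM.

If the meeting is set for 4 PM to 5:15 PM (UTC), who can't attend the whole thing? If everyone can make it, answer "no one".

Beatriz, Esperanza, Kira, Wendy

Wei in UTC: 10:00-19:00 (subtract 4h to convert from UTC+4).
Wendy in UTC: 08:15-13:00, 13:30-15:30, 17:15-19:00 (subtract 1h to convert from UTC+1).
Kira in UTC: 08:30-09:30, 10:30-11:00, 11:15-14:15, 16:45-19:00 (subtract 1h to convert from UTC+1).
Alice in UTC: 10:00-14:00, 15:45-18:30 (subtract 4h to convert from UTC+4).
Vanya in UTC: 08:45-14:45, 15:45-19:00 (subtract 4h to convert from UTC+4).
Beatriz in UTC: 08:15-11:45, 12:00-16:15, 16:45-19:00 (add 6h to convert from UTC-6).
Esperanza in UTC: 10:30-11:30, 13:30-15:15, 17:00-18:45 (subtract 4h to convert from UTC+4).
Wei: free for 16:00-17:15. Wendy: not fully free for 16:00-17:15. Kira: not fully free for 16:00-17:15. Alice: free for 16:00-17:15. Vanya: free for 16:00-17:15. Beatriz: not fully free for 16:00-17:15. Esperanza: not fully free for 16:00-17:15.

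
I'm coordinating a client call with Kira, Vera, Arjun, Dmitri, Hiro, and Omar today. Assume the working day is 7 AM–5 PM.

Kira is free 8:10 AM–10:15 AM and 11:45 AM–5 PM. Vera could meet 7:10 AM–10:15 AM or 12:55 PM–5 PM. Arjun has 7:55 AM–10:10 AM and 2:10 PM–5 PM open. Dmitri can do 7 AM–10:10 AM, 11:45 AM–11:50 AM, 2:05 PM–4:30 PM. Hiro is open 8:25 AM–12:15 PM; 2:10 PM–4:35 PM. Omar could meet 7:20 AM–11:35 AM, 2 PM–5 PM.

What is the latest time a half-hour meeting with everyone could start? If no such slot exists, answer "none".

16:00

Kira ∩ Vera: 08:10-10:15, 12:55-17:00.
Kira ∩ Vera ∩ Arjun: 08:10-10:10, 14:10-17:00.
Kira ∩ Vera ∩ Arjun ∩ Dmitri: 08:10-10:10, 14:10-16:30.
Kira ∩ Vera ∩ Arjun ∩ Dmitri ∩ Hiro: 08:25-10:10, 14:10-16:30.
Kira ∩ Vera ∩ Arjun ∩ Dmitri ∩ Hiro ∩ Omar: 08:25-10:10, 14:10-16:30.
Those are the intersection windows.
The last common window of at least 30 minutes is 14:10-16:30; a 30-minute meeting can start as late as 16:00 and still end by 16:30.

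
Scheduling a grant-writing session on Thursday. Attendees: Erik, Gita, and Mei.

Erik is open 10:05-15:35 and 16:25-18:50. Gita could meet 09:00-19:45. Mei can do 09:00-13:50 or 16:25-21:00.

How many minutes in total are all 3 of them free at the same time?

Erik ∩ Gita: 10:05-15:35, 16:25-18:50.
Erik ∩ Gita ∩ Mei: 10:05-13:50, 16:25-18:50.
Summing the common windows: 225 + 145 = 370 minutes.

370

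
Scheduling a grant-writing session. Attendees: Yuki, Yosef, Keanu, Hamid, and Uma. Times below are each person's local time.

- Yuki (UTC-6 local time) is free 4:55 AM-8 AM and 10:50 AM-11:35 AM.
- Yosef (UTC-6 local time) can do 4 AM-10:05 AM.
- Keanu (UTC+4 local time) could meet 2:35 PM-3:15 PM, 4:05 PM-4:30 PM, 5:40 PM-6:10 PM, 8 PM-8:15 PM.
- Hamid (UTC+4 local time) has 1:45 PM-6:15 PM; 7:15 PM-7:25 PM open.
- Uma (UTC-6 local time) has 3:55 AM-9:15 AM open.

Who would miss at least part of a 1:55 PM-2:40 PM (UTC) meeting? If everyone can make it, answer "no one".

Hamid, Keanu, Yuki

Yuki in UTC: 10:55-14:00, 16:50-17:35 (add 6h to convert from UTC-6).
Yosef in UTC: 10:00-16:05 (add 6h to convert from UTC-6).
Keanu in UTC: 10:35-11:15, 12:05-12:30, 13:40-14:10, 16:00-16:15 (subtract 4h to convert from UTC+4).
Hamid in UTC: 09:45-14:15, 15:15-15:25 (subtract 4h to convert from UTC+4).
Uma in UTC: 09:55-15:15 (add 6h to convert from UTC-6).
Yuki: not fully free for 13:55-14:40. Yosef: free for 13:55-14:40. Keanu: not fully free for 13:55-14:40. Hamid: not fully free for 13:55-14:40. Uma: free for 13:55-14:40.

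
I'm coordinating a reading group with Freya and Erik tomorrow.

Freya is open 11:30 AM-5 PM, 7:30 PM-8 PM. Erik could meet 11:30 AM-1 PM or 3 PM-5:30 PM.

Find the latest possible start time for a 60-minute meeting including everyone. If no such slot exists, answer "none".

Freya ∩ Erik: 11:30-13:00, 15:00-17:00.
The last common window of at least 60 minutes is 15:00-17:00; a 60-minute meeting can start as late as 16:00 and still end by 17:00.

16:00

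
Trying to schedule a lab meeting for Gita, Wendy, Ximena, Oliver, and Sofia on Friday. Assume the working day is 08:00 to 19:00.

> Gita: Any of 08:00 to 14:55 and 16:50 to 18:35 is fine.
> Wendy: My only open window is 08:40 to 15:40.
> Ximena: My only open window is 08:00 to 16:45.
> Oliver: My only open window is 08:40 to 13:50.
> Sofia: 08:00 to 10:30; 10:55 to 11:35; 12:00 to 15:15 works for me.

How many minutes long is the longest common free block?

Gita ∩ Wendy: 08:40-14:55.
Gita ∩ Wendy ∩ Ximena: 08:40-14:55.
Gita ∩ Wendy ∩ Ximena ∩ Oliver: 08:40-13:50.
Gita ∩ Wendy ∩ Ximena ∩ Oliver ∩ Sofia: 08:40-10:30, 10:55-11:35, 12:00-13:50.
The longest is 08:40-10:30 at 110 minutes.

110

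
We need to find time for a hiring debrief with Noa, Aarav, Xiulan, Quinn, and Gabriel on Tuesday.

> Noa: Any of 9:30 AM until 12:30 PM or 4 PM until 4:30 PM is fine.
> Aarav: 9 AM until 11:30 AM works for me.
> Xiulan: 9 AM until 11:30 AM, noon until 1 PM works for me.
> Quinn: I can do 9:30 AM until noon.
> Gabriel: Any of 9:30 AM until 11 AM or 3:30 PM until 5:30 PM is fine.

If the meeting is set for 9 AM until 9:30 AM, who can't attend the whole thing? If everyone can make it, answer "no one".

Noa: not fully free for 09:00-09:30. Aarav: free for 09:00-09:30. Xiulan: free for 09:00-09:30. Quinn: not fully free for 09:00-09:30. Gabriel: not fully free for 09:00-09:30.

Gabriel, Noa, Quinn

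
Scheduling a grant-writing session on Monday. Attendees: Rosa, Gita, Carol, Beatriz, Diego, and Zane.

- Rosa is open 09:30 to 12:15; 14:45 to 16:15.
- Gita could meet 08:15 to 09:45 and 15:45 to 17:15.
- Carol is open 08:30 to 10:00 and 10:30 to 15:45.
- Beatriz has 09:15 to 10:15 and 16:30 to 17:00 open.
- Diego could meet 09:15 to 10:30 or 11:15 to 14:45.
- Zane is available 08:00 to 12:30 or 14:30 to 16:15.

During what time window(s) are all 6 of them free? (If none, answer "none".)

09:30-09:45

Rosa ∩ Gita: 09:30-09:45, 15:45-16:15.
Rosa ∩ Gita ∩ Carol: 09:30-09:45.
Rosa ∩ Gita ∩ Carol ∩ Beatriz: 09:30-09:45.
Rosa ∩ Gita ∩ Carol ∩ Beatriz ∩ Diego: 09:30-09:45.
Rosa ∩ Gita ∩ Carol ∩ Beatriz ∩ Diego ∩ Zane: 09:30-09:45.
So the common availability across everyone is 09:30-09:45.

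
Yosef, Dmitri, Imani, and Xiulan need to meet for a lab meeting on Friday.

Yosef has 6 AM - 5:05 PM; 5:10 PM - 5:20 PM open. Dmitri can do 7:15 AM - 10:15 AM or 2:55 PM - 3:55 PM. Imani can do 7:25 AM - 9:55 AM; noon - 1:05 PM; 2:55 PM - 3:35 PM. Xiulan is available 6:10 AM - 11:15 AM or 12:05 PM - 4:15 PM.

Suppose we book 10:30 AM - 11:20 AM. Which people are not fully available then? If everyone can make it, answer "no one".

Yosef: free for 10:30-11:20. Dmitri: not fully free for 10:30-11:20. Imani: not fully free for 10:30-11:20. Xiulan: not fully free for 10:30-11:20.

Dmitri, Imani, Xiulan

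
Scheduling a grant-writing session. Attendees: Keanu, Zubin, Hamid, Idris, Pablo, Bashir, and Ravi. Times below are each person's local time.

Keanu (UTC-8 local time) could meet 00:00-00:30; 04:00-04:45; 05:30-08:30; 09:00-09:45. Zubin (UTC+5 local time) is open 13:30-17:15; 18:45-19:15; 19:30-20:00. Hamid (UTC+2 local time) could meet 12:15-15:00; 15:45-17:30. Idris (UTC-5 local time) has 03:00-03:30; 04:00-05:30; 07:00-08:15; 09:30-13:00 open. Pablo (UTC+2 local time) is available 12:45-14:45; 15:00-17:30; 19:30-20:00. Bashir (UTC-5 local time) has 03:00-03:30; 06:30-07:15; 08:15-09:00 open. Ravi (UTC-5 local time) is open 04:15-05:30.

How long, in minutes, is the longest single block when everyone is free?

0

Keanu in UTC: 08:00-08:30, 12:00-12:45, 13:30-16:30, 17:00-17:45 (add 8h to convert from UTC-8).
Zubin in UTC: 08:30-12:15, 13:45-14:15, 14:30-15:00 (subtract 5h to convert from UTC+5).
Hamid in UTC: 10:15-13:00, 13:45-15:30 (subtract 2h to convert from UTC+2).
Idris in UTC: 08:00-08:30, 09:00-10:30, 12:00-13:15, 14:30-18:00 (add 5h to convert from UTC-5).
Pablo in UTC: 10:45-12:45, 13:00-15:30, 17:30-18:00 (subtract 2h to convert from UTC+2).
Bashir in UTC: 08:00-08:30, 11:30-12:15, 13:15-14:00 (add 5h to convert from UTC-5).
Ravi in UTC: 09:15-10:30 (add 5h to convert from UTC-5).
Keanu ∩ Zubin: 12:00-12:15, 13:45-14:15, 14:30-15:00.
Keanu ∩ Zubin ∩ Hamid: 12:00-12:15, 13:45-14:15, 14:30-15:00.
Keanu ∩ Zubin ∩ Hamid ∩ Idris: 12:00-12:15, 14:30-15:00.
Keanu ∩ Zubin ∩ Hamid ∩ Idris ∩ Pablo: 12:00-12:15, 14:30-15:00.
Keanu ∩ Zubin ∩ Hamid ∩ Idris ∩ Pablo ∩ Bashir: 12:00-12:15.
Keanu ∩ Zubin ∩ Hamid ∩ Idris ∩ Pablo ∩ Bashir ∩ Ravi: ∅.
There is no time when everyone is free.
No common window exists, so the longest block is 0 minutes.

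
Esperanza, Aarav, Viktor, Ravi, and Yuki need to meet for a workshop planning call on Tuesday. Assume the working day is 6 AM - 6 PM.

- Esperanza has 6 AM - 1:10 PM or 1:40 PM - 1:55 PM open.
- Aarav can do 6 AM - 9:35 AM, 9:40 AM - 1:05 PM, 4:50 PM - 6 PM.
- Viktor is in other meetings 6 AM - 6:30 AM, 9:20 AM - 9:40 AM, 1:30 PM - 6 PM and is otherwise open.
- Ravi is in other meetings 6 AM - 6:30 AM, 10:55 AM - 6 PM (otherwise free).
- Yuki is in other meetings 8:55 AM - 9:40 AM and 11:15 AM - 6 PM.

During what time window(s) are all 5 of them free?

06:30-08:55, 09:40-10:55

Esperanza free: 06:00-13:10, 13:40-13:55.
Aarav free: 06:00-09:35, 09:40-13:05, 16:50-18:00.
Viktor free: 06:30-09:20, 09:40-13:30 (invert busy blocks within the working day).
Ravi free: 06:30-10:55 (invert busy blocks within the working day).
Yuki free: 06:00-08:55, 09:40-11:15 (invert busy blocks within the working day).
Esperanza ∩ Aarav: 06:00-09:35, 09:40-13:05.
Esperanza ∩ Aarav ∩ Viktor: 06:30-09:20, 09:40-13:05.
Esperanza ∩ Aarav ∩ Viktor ∩ Ravi: 06:30-09:20, 09:40-10:55.
Esperanza ∩ Aarav ∩ Viktor ∩ Ravi ∩ Yuki: 06:30-08:55, 09:40-10:55.
So the common availability across everyone is 06:30-08:55, 09:40-10:55.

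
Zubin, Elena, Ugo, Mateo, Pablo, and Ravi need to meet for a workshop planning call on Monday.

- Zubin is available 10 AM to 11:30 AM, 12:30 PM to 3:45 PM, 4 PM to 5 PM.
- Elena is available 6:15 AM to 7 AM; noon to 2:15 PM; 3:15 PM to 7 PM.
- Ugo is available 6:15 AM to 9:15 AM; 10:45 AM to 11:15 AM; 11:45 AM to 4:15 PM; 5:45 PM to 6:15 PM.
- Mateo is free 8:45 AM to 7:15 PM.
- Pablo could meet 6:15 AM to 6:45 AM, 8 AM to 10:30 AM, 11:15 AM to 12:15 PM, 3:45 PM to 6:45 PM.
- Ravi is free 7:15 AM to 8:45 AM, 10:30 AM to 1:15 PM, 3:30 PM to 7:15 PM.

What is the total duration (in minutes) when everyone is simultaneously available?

15

Zubin ∩ Elena: 12:30-14:15, 15:15-15:45, 16:00-17:00.
Zubin ∩ Elena ∩ Ugo: 12:30-14:15, 15:15-15:45, 16:00-16:15.
Zubin ∩ Elena ∩ Ugo ∩ Mateo: 12:30-14:15, 15:15-15:45, 16:00-16:15.
Zubin ∩ Elena ∩ Ugo ∩ Mateo ∩ Pablo: 16:00-16:15.
Zubin ∩ Elena ∩ Ugo ∩ Mateo ∩ Pablo ∩ Ravi: 16:00-16:15.
So the common availability across everyone is 16:00-16:15.
That's a single block of 15 minutes.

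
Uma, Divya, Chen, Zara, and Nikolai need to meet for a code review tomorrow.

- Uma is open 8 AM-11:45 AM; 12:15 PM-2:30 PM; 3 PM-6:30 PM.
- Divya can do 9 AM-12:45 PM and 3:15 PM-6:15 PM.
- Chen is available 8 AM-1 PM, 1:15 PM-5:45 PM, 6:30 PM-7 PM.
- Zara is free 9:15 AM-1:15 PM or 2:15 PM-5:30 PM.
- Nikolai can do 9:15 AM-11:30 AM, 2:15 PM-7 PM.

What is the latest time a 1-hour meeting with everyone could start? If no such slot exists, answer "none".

Uma ∩ Divya: 09:00-11:45, 12:15-12:45, 15:15-18:15.
Uma ∩ Divya ∩ Chen: 09:00-11:45, 12:15-12:45, 15:15-17:45.
Uma ∩ Divya ∩ Chen ∩ Zara: 09:15-11:45, 12:15-12:45, 15:15-17:30.
Uma ∩ Divya ∩ Chen ∩ Zara ∩ Nikolai: 09:15-11:30, 15:15-17:30.
The last common window of at least 60 minutes is 15:15-17:30; a 60-minute meeting can start as late as 16:30 and still end by 17:30.

16:30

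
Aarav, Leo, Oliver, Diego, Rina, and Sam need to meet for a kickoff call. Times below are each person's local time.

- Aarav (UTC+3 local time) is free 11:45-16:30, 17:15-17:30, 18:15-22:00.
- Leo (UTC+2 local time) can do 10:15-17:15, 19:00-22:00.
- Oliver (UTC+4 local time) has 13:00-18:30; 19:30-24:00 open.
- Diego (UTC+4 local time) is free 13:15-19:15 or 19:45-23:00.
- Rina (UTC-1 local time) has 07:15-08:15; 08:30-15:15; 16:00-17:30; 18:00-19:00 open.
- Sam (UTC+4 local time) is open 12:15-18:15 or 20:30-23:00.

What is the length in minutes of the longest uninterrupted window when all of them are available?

240

Aarav in UTC: 08:45-13:30, 14:15-14:30, 15:15-19:00 (subtract 3h to convert from UTC+3).
Leo in UTC: 08:15-15:15, 17:00-20:00 (subtract 2h to convert from UTC+2).
Oliver in UTC: 09:00-14:30, 15:30-20:00 (subtract 4h to convert from UTC+4).
Diego in UTC: 09:15-15:15, 15:45-19:00 (subtract 4h to convert from UTC+4).
Rina in UTC: 08:15-09:15, 09:30-16:15, 17:00-18:30, 19:00-20:00 (add 1h to convert from UTC-1).
Sam in UTC: 08:15-14:15, 16:30-19:00 (subtract 4h to convert from UTC+4).
Aarav ∩ Leo: 08:45-13:30, 14:15-14:30, 17:00-19:00.
Aarav ∩ Leo ∩ Oliver: 09:00-13:30, 14:15-14:30, 17:00-19:00.
Aarav ∩ Leo ∩ Oliver ∩ Diego: 09:15-13:30, 14:15-14:30, 17:00-19:00.
Aarav ∩ Leo ∩ Oliver ∩ Diego ∩ Rina: 09:30-13:30, 14:15-14:30, 17:00-18:30.
Aarav ∩ Leo ∩ Oliver ∩ Diego ∩ Rina ∩ Sam: 09:30-13:30, 17:00-18:30.
Those are the intersection windows.
The longest is 09:30-13:30 at 240 minutes.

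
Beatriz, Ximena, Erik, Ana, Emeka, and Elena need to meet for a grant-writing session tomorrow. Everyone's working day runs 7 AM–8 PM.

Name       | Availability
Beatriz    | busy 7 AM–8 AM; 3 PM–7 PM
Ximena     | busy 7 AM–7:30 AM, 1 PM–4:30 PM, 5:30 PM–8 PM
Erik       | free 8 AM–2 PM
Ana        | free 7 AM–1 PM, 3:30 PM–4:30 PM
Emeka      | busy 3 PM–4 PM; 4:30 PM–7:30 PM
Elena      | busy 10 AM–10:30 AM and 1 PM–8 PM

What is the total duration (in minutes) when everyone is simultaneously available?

Beatriz free: 08:00-15:00, 19:00-20:00 (invert busy blocks within the working day).
Ximena free: 07:30-13:00, 16:30-17:30 (invert busy blocks within the working day).
Erik free: 08:00-14:00.
Ana free: 07:00-13:00, 15:30-16:30.
Emeka free: 07:00-15:00, 16:00-16:30, 19:30-20:00 (invert busy blocks within the working day).
Elena free: 07:00-10:00, 10:30-13:00 (invert busy blocks within the working day).
Beatriz ∩ Ximena: 08:00-13:00.
Beatriz ∩ Ximena ∩ Erik: 08:00-13:00.
Beatriz ∩ Ximena ∩ Erik ∩ Ana: 08:00-13:00.
Beatriz ∩ Ximena ∩ Erik ∩ Ana ∩ Emeka: 08:00-13:00.
Beatriz ∩ Ximena ∩ Erik ∩ Ana ∩ Emeka ∩ Elena: 08:00-10:00, 10:30-13:00.
Summing the common windows: 120 + 150 = 270 minutes.

270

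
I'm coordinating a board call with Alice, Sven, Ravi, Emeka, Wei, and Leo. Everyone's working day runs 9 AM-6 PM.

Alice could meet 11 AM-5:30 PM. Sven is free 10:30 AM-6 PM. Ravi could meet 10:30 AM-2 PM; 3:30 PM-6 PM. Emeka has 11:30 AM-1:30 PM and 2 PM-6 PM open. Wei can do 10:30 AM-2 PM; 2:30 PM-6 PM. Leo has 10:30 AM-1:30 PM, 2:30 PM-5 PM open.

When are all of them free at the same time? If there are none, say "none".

Alice ∩ Sven: 11:00-17:30.
Alice ∩ Sven ∩ Ravi: 11:00-14:00, 15:30-17:30.
Alice ∩ Sven ∩ Ravi ∩ Emeka: 11:30-13:30, 15:30-17:30.
Alice ∩ Sven ∩ Ravi ∩ Emeka ∩ Wei: 11:30-13:30, 15:30-17:30.
Alice ∩ Sven ∩ Ravi ∩ Emeka ∩ Wei ∩ Leo: 11:30-13:30, 15:30-17:00.

11:30-13:30, 15:30-17:00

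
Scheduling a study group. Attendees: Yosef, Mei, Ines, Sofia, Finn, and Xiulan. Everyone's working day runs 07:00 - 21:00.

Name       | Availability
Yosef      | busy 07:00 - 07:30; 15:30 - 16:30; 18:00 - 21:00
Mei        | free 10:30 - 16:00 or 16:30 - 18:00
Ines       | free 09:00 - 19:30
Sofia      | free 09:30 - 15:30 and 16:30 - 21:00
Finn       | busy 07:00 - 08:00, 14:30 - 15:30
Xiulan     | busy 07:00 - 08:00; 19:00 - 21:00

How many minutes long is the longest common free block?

Yosef free: 07:30-15:30, 16:30-18:00 (invert busy blocks within the working day).
Mei free: 10:30-16:00, 16:30-18:00.
Ines free: 09:00-19:30.
Sofia free: 09:30-15:30, 16:30-21:00.
Finn free: 08:00-14:30, 15:30-21:00 (invert busy blocks within the working day).
Xiulan free: 08:00-19:00 (invert busy blocks within the working day).
Yosef ∩ Mei: 10:30-15:30, 16:30-18:00.
Yosef ∩ Mei ∩ Ines: 10:30-15:30, 16:30-18:00.
Yosef ∩ Mei ∩ Ines ∩ Sofia: 10:30-15:30, 16:30-18:00.
Yosef ∩ Mei ∩ Ines ∩ Sofia ∩ Finn: 10:30-14:30, 16:30-18:00.
Yosef ∩ Mei ∩ Ines ∩ Sofia ∩ Finn ∩ Xiulan: 10:30-14:30, 16:30-18:00.
The longest is 10:30-14:30 at 240 minutes.

240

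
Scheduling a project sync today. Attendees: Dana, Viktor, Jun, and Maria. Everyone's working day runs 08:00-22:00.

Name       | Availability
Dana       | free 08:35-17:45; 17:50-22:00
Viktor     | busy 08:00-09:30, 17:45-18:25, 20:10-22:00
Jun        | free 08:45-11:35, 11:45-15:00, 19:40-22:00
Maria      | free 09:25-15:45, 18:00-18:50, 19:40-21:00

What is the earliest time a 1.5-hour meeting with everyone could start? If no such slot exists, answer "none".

09:30

Dana free: 08:35-17:45, 17:50-22:00.
Viktor free: 09:30-17:45, 18:25-20:10 (invert busy blocks within the working day).
Jun free: 08:45-11:35, 11:45-15:00, 19:40-22:00.
Maria free: 09:25-15:45, 18:00-18:50, 19:40-21:00.
Dana ∩ Viktor: 09:30-17:45, 18:25-20:10.
Dana ∩ Viktor ∩ Jun: 09:30-11:35, 11:45-15:00, 19:40-20:10.
Dana ∩ Viktor ∩ Jun ∩ Maria: 09:30-11:35, 11:45-15:00, 19:40-20:10.
The first common window of at least 90 minutes is 09:30-11:35, so the earliest start is 09:30.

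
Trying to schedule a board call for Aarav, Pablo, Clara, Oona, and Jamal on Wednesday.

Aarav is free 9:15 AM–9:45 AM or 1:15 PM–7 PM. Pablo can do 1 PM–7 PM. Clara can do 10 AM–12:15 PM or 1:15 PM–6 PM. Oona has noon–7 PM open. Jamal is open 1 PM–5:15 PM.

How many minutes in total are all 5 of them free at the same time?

Aarav ∩ Pablo: 13:15-19:00.
Aarav ∩ Pablo ∩ Clara: 13:15-18:00.
Aarav ∩ Pablo ∩ Clara ∩ Oona: 13:15-18:00.
Aarav ∩ Pablo ∩ Clara ∩ Oona ∩ Jamal: 13:15-17:15.
That's a single block of 240 minutes.

240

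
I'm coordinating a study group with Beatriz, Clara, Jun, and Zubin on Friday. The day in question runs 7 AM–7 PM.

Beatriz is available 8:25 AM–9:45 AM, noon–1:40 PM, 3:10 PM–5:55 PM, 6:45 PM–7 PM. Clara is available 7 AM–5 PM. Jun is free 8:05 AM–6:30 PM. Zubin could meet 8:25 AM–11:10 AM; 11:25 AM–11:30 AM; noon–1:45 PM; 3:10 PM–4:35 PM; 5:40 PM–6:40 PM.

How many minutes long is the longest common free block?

Beatriz ∩ Clara: 08:25-09:45, 12:00-13:40, 15:10-17:00.
Beatriz ∩ Clara ∩ Jun: 08:25-09:45, 12:00-13:40, 15:10-17:00.
Beatriz ∩ Clara ∩ Jun ∩ Zubin: 08:25-09:45, 12:00-13:40, 15:10-16:35.
So the common availability across everyone is 08:25-09:45, 12:00-13:40, 15:10-16:35.
The longest is 12:00-13:40 at 100 minutes.

100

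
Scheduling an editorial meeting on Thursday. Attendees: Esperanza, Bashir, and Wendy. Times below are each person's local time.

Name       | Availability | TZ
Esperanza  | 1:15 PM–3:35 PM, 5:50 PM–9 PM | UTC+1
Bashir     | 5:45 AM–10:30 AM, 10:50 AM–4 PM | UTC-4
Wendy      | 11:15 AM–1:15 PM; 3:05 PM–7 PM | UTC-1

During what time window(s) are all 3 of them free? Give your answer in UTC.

12:15-14:15, 16:50-20:00

Esperanza in UTC: 12:15-14:35, 16:50-20:00 (subtract 1h to convert from UTC+1).
Bashir in UTC: 09:45-14:30, 14:50-20:00 (add 4h to convert from UTC-4).
Wendy in UTC: 12:15-14:15, 16:05-20:00 (add 1h to convert from UTC-1).
Esperanza ∩ Bashir: 12:15-14:30, 16:50-20:00.
Esperanza ∩ Bashir ∩ Wendy: 12:15-14:15, 16:50-20:00.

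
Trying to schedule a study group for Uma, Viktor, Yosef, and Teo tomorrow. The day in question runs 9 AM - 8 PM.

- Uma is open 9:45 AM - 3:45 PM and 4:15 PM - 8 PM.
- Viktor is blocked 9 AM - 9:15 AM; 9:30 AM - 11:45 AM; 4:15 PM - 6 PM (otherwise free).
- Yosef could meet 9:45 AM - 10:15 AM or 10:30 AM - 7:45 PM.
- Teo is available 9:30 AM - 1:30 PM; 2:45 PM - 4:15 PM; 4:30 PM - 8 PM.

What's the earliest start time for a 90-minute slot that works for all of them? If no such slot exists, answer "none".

11:45

Uma free: 09:45-15:45, 16:15-20:00.
Viktor free: 09:15-09:30, 11:45-16:15, 18:00-20:00 (invert busy blocks within the working day).
Yosef free: 09:45-10:15, 10:30-19:45.
Teo free: 09:30-13:30, 14:45-16:15, 16:30-20:00.
Uma ∩ Viktor: 11:45-15:45, 18:00-20:00.
Uma ∩ Viktor ∩ Yosef: 11:45-15:45, 18:00-19:45.
Uma ∩ Viktor ∩ Yosef ∩ Teo: 11:45-13:30, 14:45-15:45, 18:00-19:45.
The first common window of at least 90 minutes is 11:45-13:30, so the earliest start is 11:45.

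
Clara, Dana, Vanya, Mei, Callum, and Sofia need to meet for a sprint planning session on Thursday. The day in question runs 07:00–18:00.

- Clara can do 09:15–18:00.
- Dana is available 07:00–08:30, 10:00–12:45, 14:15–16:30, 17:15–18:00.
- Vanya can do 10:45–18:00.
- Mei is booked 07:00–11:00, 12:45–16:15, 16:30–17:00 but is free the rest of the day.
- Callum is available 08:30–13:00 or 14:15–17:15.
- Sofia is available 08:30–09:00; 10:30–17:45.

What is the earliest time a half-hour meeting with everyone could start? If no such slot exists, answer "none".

Clara free: 09:15-18:00.
Dana free: 07:00-08:30, 10:00-12:45, 14:15-16:30, 17:15-18:00.
Vanya free: 10:45-18:00.
Mei free: 11:00-12:45, 16:15-16:30, 17:00-18:00 (invert busy blocks within the working day).
Callum free: 08:30-13:00, 14:15-17:15.
Sofia free: 08:30-09:00, 10:30-17:45.
Clara ∩ Dana: 10:00-12:45, 14:15-16:30, 17:15-18:00.
Clara ∩ Dana ∩ Vanya: 10:45-12:45, 14:15-16:30, 17:15-18:00.
Clara ∩ Dana ∩ Vanya ∩ Mei: 11:00-12:45, 16:15-16:30, 17:15-18:00.
Clara ∩ Dana ∩ Vanya ∩ Mei ∩ Callum: 11:00-12:45, 16:15-16:30.
Clara ∩ Dana ∩ Vanya ∩ Mei ∩ Callum ∩ Sofia: 11:00-12:45, 16:15-16:30.
Those are the intersection windows.
The first common window of at least 30 minutes is 11:00-12:45, so the earliest start is 11:00.

11:00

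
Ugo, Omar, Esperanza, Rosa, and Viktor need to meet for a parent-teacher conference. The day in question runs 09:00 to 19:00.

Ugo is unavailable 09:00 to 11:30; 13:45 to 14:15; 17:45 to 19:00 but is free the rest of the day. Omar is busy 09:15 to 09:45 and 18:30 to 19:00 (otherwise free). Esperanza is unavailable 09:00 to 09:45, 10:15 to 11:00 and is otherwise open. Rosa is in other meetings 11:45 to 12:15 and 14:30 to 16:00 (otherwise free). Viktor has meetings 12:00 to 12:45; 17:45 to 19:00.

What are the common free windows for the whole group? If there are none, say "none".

Ugo free: 11:30-13:45, 14:15-17:45 (invert busy blocks within the working day).
Omar free: 09:00-09:15, 09:45-18:30 (invert busy blocks within the working day).
Esperanza free: 09:45-10:15, 11:00-19:00 (invert busy blocks within the working day).
Rosa free: 09:00-11:45, 12:15-14:30, 16:00-19:00 (invert busy blocks within the working day).
Viktor free: 09:00-12:00, 12:45-17:45 (invert busy blocks within the working day).
Ugo ∩ Omar: 11:30-13:45, 14:15-17:45.
Ugo ∩ Omar ∩ Esperanza: 11:30-13:45, 14:15-17:45.
Ugo ∩ Omar ∩ Esperanza ∩ Rosa: 11:30-11:45, 12:15-13:45, 14:15-14:30, 16:00-17:45.
Ugo ∩ Omar ∩ Esperanza ∩ Rosa ∩ Viktor: 11:30-11:45, 12:45-13:45, 14:15-14:30, 16:00-17:45.

11:30-11:45, 12:45-13:45, 14:15-14:30, 16:00-17:45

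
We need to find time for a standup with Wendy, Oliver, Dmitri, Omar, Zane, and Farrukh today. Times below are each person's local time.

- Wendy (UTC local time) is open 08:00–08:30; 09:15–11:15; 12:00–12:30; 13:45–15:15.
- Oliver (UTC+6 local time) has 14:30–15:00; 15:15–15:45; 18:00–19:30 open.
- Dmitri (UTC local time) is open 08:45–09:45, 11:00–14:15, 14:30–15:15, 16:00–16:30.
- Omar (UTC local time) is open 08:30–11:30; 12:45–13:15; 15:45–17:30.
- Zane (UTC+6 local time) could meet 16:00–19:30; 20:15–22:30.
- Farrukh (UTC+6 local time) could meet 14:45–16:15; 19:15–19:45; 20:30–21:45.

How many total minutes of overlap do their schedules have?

Wendy in UTC: 08:00-08:30, 09:15-11:15, 12:00-12:30, 13:45-15:15.
Oliver in UTC: 08:30-09:00, 09:15-09:45, 12:00-13:30 (subtract 6h to convert from UTC+6).
Dmitri in UTC: 08:45-09:45, 11:00-14:15, 14:30-15:15, 16:00-16:30.
Omar in UTC: 08:30-11:30, 12:45-13:15, 15:45-17:30.
Zane in UTC: 10:00-13:30, 14:15-16:30 (subtract 6h to convert from UTC+6).
Farrukh in UTC: 08:45-10:15, 13:15-13:45, 14:30-15:45 (subtract 6h to convert from UTC+6).
Wendy ∩ Oliver: 09:15-09:45, 12:00-12:30.
Wendy ∩ Oliver ∩ Dmitri: 09:15-09:45, 12:00-12:30.
Wendy ∩ Oliver ∩ Dmitri ∩ Omar: 09:15-09:45.
Wendy ∩ Oliver ∩ Dmitri ∩ Omar ∩ Zane: ∅.
Wendy ∩ Oliver ∩ Dmitri ∩ Omar ∩ Zane ∩ Farrukh: ∅.
There is no time when everyone is free.
There is no common window, so the total is 0 minutes.

0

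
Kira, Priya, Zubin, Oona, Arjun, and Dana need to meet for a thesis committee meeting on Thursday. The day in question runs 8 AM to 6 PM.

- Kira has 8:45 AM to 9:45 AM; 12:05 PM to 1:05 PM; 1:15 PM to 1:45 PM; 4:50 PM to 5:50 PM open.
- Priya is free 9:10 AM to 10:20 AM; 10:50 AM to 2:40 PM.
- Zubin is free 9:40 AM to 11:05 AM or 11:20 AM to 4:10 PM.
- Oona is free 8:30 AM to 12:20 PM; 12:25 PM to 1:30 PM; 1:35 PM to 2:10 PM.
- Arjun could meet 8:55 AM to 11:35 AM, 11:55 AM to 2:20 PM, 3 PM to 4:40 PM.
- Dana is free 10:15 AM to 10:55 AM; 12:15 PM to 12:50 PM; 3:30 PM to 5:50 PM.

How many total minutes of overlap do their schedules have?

Kira ∩ Priya: 09:10-09:45, 12:05-13:05, 13:15-13:45.
Kira ∩ Priya ∩ Zubin: 09:40-09:45, 12:05-13:05, 13:15-13:45.
Kira ∩ Priya ∩ Zubin ∩ Oona: 09:40-09:45, 12:05-12:20, 12:25-13:05, 13:15-13:30, 13:35-13:45.
Kira ∩ Priya ∩ Zubin ∩ Oona ∩ Arjun: 09:40-09:45, 12:05-12:20, 12:25-13:05, 13:15-13:30, 13:35-13:45.
Kira ∩ Priya ∩ Zubin ∩ Oona ∩ Arjun ∩ Dana: 12:15-12:20, 12:25-12:50.
So the common availability across everyone is 12:15-12:20, 12:25-12:50.
Summing the common windows: 5 + 25 = 30 minutes.

30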